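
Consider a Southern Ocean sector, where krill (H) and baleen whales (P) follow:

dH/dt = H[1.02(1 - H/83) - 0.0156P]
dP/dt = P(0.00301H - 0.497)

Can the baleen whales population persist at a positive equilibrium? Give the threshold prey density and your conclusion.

Threshold H = 165; K < 165, so no, the predator goes extinct.

The predator equation gives dP/dt > 0 only when H > 0.497/0.00301 = 165.
Without the predator, H → K = 83. Since 83 < 165, the predator cannot invade.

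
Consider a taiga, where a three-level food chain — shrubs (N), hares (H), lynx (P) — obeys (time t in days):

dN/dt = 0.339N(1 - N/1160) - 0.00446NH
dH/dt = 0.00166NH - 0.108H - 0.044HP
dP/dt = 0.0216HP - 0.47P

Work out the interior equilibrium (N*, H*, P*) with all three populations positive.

From dP/dt = 0: 0.0216H* = 0.47, so H* = 21.8.
From dN/dt = 0: 0.339(1 - N*/1160) = 0.00446·21.8, giving N* = 1160·(1 - 0.286) = 828.
From dH/dt = 0: 0.00166·828 - 0.108 = 0.044P*, so P* = 1.27/0.044 = 28.8.

N* ≈ 828, H* ≈ 21.8, P* ≈ 28.8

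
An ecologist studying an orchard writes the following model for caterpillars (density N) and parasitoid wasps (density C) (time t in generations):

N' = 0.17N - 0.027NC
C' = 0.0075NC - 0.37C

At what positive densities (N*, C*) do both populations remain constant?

N* ≈ 49.3, C* ≈ 6.3

Set dC/dt = 0 with C > 0: 0.0075N - 0.37 = 0, so N* = 0.37/0.0075 = 49.3.
Set dN/dt = 0 with N > 0: 0.17 - 0.027C = 0, so C* = 0.17/0.027 = 6.3.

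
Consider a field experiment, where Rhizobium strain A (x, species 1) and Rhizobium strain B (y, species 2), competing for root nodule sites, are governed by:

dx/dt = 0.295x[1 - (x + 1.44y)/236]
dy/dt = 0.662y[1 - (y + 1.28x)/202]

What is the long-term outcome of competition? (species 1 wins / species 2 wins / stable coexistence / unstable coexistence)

Compare the nullcline intercepts: K1/α12 = 236/1.44 = 164 < K2 = 202; K2/α21 = 202/1.28 = 158 < K1 = 236.
Since both are reversed, neither can invade when rare; the interior point is a saddle.

unstable coexistence (outcome depends on initial conditions)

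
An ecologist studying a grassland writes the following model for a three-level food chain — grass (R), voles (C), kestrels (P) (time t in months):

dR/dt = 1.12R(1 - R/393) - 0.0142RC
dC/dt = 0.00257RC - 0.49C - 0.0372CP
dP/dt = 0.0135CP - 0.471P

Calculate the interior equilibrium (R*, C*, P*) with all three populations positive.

From dP/dt = 0: 0.0135C* = 0.471, so C* = 34.9.
From dR/dt = 0: 1.12(1 - R*/393) = 0.0142·34.9, giving R* = 393·(1 - 0.442) = 219.
From dC/dt = 0: 0.00257·219 - 0.49 = 0.0372P*, so P* = 0.0732/0.0372 = 1.97.

R* ≈ 219, C* ≈ 34.9, P* ≈ 1.97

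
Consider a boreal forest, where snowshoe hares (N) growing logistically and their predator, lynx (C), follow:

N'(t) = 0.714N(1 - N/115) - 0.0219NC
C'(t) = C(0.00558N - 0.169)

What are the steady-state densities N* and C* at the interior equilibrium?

N* ≈ 30.3, C* ≈ 24

From dC/dt = 0 with C > 0: 0.00558N* = 0.169, so N* = 30.3.
Substitute into dN/dt = 0: 0.714(1 - 30.3/115) = 0.0219C*.
The bracket is 0.737, giving C* = 0.526/0.0219 = 24.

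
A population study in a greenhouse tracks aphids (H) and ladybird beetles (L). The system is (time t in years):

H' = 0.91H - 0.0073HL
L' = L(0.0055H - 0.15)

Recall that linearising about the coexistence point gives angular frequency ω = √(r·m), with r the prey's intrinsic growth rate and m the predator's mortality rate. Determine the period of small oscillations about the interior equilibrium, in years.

Here r = 0.91 and m = 0.15, so r·m = 0.137.
ω = √0.137 = 0.369 per year, hence T = 2π/ω ≈ 17 years.

T ≈ 17 years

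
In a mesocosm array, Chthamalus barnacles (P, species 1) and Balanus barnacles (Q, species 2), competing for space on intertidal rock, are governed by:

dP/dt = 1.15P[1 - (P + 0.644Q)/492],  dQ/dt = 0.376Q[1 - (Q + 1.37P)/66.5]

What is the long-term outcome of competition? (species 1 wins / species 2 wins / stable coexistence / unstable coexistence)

species 1 excludes species 2

Compare the nullcline intercepts: K1/α12 = 492/0.644 = 764 > K2 = 66.5; K2/α21 = 66.5/1.37 = 48.5 < K1 = 492.
Since the inequalities point opposite ways, species 1 can invade but species 2 cannot.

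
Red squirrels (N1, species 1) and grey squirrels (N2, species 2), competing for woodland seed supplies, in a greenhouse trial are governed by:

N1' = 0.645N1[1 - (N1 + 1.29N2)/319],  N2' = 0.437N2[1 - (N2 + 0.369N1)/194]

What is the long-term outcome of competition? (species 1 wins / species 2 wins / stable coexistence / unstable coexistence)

Compare the nullcline intercepts: K1/α12 = 319/1.29 = 247 > K2 = 194; K2/α21 = 194/0.369 = 526 > K1 = 319.
Since both inequalities hold, each species can invade when rare, so the interior equilibrium is stable.

stable coexistence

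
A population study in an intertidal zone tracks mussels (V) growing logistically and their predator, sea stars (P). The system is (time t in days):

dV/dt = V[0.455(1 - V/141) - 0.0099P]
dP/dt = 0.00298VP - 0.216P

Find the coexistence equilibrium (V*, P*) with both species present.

From dP/dt = 0 with P > 0: 0.00298V* = 0.216, so V* = 72.5.
Substitute into dV/dt = 0: 0.455(1 - 72.5/141) = 0.0099P*.
The bracket is 0.486, giving P* = 0.221/0.0099 = 22.3.

V* ≈ 72.5, P* ≈ 22.3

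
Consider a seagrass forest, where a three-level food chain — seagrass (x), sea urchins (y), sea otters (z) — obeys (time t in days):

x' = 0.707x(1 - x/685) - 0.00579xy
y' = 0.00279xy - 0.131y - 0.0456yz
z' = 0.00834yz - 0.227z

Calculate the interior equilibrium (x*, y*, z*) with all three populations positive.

x* ≈ 532, y* ≈ 27.2, z* ≈ 29.7

From dz/dt = 0: 0.00834y* = 0.227, so y* = 27.2.
From dx/dt = 0: 0.707(1 - x*/685) = 0.00579·27.2, giving x* = 685·(1 - 0.223) = 532.
From dy/dt = 0: 0.00279·532 - 0.131 = 0.0456z*, so z* = 1.35/0.0456 = 29.7.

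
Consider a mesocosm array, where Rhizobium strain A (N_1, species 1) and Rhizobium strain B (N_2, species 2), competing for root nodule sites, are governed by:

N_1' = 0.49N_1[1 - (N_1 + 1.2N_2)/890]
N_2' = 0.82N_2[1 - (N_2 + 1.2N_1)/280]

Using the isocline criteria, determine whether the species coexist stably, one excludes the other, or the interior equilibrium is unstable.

species 1 excludes species 2

Compare the nullcline intercepts: K1/α12 = 890/1.2 = 742 > K2 = 280; K2/α21 = 280/1.2 = 233 < K1 = 890.
Since the inequalities point opposite ways, species 1 can invade but species 2 cannot.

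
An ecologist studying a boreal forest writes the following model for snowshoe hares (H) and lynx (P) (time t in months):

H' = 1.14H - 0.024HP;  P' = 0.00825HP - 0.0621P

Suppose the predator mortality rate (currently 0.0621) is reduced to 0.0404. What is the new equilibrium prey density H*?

H* ≈ 4.9

At the interior fixed point, setting dP/dt = 0 with P > 0 fixes H* = (predator death rate)/(HP coefficient) — independent of the other coefficients.
With the change, H* = 0.0404/0.00825 = 4.9; it falls from 7.53.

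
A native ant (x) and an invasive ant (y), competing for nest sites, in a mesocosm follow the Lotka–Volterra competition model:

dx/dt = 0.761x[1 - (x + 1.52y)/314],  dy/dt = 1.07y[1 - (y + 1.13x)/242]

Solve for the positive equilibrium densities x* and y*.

x* ≈ 75, y* ≈ 157

Setting both brackets to zero gives the nullclines x + 1.52y = 314 and 1.13x + y = 242.
Substituting y = 242 - 1.13x into the first: x(1 - 1.52·1.13) = 314 - 1.52·242.
So x* = -53.8/-0.718 = 75, and then y* = 242 - 1.13·75 = 157.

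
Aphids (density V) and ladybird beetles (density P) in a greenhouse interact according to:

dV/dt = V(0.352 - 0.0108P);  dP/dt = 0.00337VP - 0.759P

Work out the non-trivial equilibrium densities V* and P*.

V* ≈ 225, P* ≈ 32.6

Set dP/dt = 0 with P > 0: 0.00337V - 0.759 = 0, so V* = 0.759/0.00337 = 225.
Set dV/dt = 0 with V > 0: 0.352 - 0.0108P = 0, so P* = 0.352/0.0108 = 32.6.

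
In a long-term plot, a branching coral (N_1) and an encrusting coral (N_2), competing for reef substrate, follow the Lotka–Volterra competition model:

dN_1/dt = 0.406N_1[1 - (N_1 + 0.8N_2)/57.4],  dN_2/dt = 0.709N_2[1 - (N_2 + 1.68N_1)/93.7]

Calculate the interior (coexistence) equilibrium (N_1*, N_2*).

N_1* ≈ 51, N_2* ≈ 7.94

Setting both brackets to zero gives the nullclines N_1 + 0.8N_2 = 57.4 and 1.68N_1 + N_2 = 93.7.
Substituting N_2 = 93.7 - 1.68N_1 into the first: N_1(1 - 0.8·1.68) = 57.4 - 0.8·93.7.
So N_1* = -17.6/-0.344 = 51, and then N_2* = 93.7 - 1.68·51 = 7.94.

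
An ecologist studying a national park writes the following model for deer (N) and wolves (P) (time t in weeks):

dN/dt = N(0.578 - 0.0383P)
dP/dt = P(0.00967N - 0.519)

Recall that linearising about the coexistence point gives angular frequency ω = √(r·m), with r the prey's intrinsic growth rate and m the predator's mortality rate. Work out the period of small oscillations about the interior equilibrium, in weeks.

T ≈ 11.5 weeks

Here r = 0.578 and m = 0.519, so r·m = 0.3.
ω = √0.3 = 0.548 per week, hence T = 2π/ω ≈ 11.5 weeks.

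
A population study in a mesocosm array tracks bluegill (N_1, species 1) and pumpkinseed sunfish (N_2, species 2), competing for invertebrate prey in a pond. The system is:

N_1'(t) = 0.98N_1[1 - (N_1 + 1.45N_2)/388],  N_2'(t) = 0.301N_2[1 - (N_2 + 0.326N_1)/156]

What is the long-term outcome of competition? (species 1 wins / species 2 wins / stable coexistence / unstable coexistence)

Compare the nullcline intercepts: K1/α12 = 388/1.45 = 268 > K2 = 156; K2/α21 = 156/0.326 = 479 > K1 = 388.
Since both inequalities hold, each species can invade when rare, so the interior equilibrium is stable.

stable coexistence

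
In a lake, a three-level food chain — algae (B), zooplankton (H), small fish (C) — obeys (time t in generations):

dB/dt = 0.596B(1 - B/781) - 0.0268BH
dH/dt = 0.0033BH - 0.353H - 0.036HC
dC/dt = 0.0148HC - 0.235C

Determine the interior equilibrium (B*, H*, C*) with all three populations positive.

B* ≈ 223, H* ≈ 15.9, C* ≈ 10.7

From dC/dt = 0: 0.0148H* = 0.235, so H* = 15.9.
From dB/dt = 0: 0.596(1 - B*/781) = 0.0268·15.9, giving B* = 781·(1 - 0.714) = 223.
From dH/dt = 0: 0.0033·223 - 0.353 = 0.036C*, so C* = 0.384/0.036 = 10.7.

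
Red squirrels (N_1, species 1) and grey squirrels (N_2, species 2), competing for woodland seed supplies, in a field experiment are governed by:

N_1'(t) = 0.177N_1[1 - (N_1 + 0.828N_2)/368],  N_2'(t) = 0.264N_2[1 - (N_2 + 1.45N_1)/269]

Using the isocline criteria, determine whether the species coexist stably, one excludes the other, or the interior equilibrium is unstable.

Compare the nullcline intercepts: K1/α12 = 368/0.828 = 444 > K2 = 269; K2/α21 = 269/1.45 = 186 < K1 = 368.
Since the inequalities point opposite ways, species 1 can invade but species 2 cannot.

species 1 excludes species 2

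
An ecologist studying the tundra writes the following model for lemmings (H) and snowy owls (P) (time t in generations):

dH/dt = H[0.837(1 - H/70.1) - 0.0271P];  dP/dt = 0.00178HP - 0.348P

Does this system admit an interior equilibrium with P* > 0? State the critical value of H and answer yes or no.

The predator equation gives dP/dt > 0 only when H > 0.348/0.00178 = 196.
Without the predator, H → K = 70.1. Since 70.1 < 196, the predator cannot invade.

Threshold H = 196; K < 196, so no, the predator goes extinct.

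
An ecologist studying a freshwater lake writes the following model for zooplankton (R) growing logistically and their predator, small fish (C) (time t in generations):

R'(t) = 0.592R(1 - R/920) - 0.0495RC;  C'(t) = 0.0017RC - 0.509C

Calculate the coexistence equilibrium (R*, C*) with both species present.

From dC/dt = 0 with C > 0: 0.0017R* = 0.509, so R* = 299.
Substitute into dR/dt = 0: 0.592(1 - 299/920) = 0.0495C*.
The bracket is 0.675, giving C* = 0.399/0.0495 = 8.07.

R* ≈ 299, C* ≈ 8.07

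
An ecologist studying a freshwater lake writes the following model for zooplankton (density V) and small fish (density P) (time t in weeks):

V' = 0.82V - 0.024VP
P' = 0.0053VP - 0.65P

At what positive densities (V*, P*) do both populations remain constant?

V* ≈ 123, P* ≈ 34.2

Set dP/dt = 0 with P > 0: 0.0053V - 0.65 = 0, so V* = 0.65/0.0053 = 123.
Set dV/dt = 0 with V > 0: 0.82 - 0.024P = 0, so P* = 0.82/0.024 = 34.2.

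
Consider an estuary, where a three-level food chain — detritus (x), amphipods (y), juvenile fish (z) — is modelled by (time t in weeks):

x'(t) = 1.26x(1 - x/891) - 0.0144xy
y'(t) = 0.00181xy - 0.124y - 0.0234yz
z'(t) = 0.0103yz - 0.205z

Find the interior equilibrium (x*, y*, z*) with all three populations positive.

x* ≈ 688, y* ≈ 19.9, z* ≈ 47.9

From dz/dt = 0: 0.0103y* = 0.205, so y* = 19.9.
From dx/dt = 0: 1.26(1 - x*/891) = 0.0144·19.9, giving x* = 891·(1 - 0.227) = 688.
From dy/dt = 0: 0.00181·688 - 0.124 = 0.0234z*, so z* = 1.12/0.0234 = 47.9.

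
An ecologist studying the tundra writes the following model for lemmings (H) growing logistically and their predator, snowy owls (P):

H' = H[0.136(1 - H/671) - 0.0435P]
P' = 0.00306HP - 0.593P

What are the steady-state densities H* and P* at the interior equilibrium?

From dP/dt = 0 with P > 0: 0.00306H* = 0.593, so H* = 194.
Substitute into dH/dt = 0: 0.136(1 - 194/671) = 0.0435P*.
The bracket is 0.711, giving P* = 0.0967/0.0435 = 2.22.

H* ≈ 194, P* ≈ 2.22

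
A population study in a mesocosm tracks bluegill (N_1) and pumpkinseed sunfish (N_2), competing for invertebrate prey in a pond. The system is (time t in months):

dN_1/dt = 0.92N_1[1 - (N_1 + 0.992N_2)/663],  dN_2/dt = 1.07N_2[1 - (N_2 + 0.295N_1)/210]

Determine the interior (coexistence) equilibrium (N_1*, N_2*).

Setting both brackets to zero gives the nullclines N_1 + 0.992N_2 = 663 and 0.295N_1 + N_2 = 210.
Substituting N_2 = 210 - 0.295N_1 into the first: N_1(1 - 0.992·0.295) = 663 - 0.992·210.
So N_1* = 455/0.707 = 643, and then N_2* = 210 - 0.295·643 = 20.4.

N_1* ≈ 643, N_2* ≈ 20.4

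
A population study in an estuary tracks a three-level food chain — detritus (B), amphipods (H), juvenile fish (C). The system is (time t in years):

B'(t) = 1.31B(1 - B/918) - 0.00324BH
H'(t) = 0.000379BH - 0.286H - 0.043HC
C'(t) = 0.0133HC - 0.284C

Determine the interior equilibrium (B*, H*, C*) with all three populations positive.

B* ≈ 870, H* ≈ 21.4, C* ≈ 1.01

From dC/dt = 0: 0.0133H* = 0.284, so H* = 21.4.
From dB/dt = 0: 1.31(1 - B*/918) = 0.00324·21.4, giving B* = 918·(1 - 0.0528) = 870.
From dH/dt = 0: 0.000379·870 - 0.286 = 0.043C*, so C* = 0.0435/0.043 = 1.01.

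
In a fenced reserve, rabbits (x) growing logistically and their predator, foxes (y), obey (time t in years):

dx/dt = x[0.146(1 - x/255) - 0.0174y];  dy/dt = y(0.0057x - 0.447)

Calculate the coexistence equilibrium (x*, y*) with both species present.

x* ≈ 78.4, y* ≈ 5.81

From dy/dt = 0 with y > 0: 0.0057x* = 0.447, so x* = 78.4.
Substitute into dx/dt = 0: 0.146(1 - 78.4/255) = 0.0174y*.
The bracket is 0.692, giving y* = 0.101/0.0174 = 5.81.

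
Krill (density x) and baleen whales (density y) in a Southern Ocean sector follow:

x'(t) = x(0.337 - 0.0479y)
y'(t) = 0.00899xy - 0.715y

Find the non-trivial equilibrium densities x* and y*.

x* ≈ 79.5, y* ≈ 7.04

Set dy/dt = 0 with y > 0: 0.00899x - 0.715 = 0, so x* = 0.715/0.00899 = 79.5.
Set dx/dt = 0 with x > 0: 0.337 - 0.0479y = 0, so y* = 0.337/0.0479 = 7.04.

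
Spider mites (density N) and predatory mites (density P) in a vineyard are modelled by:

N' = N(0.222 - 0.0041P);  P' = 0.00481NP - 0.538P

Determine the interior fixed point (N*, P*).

Set dP/dt = 0 with P > 0: 0.00481N - 0.538 = 0, so N* = 0.538/0.00481 = 112.
Set dN/dt = 0 with N > 0: 0.222 - 0.0041P = 0, so P* = 0.222/0.0041 = 54.1.

N* ≈ 112, P* ≈ 54.1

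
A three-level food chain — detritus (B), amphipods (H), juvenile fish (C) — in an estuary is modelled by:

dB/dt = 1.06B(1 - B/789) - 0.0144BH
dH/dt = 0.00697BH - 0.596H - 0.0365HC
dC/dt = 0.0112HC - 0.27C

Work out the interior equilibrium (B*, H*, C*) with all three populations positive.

B* ≈ 531, H* ≈ 24.1, C* ≈ 85

From dC/dt = 0: 0.0112H* = 0.27, so H* = 24.1.
From dB/dt = 0: 1.06(1 - B*/789) = 0.0144·24.1, giving B* = 789·(1 - 0.327) = 531.
From dH/dt = 0: 0.00697·531 - 0.596 = 0.0365C*, so C* = 3.1/0.0365 = 85.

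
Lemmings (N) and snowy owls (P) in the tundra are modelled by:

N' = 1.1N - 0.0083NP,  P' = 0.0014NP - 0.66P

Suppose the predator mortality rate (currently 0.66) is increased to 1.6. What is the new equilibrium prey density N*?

N* ≈ 1140

At the interior fixed point, setting dP/dt = 0 with P > 0 fixes N* = (predator death rate)/(NP coefficient) — independent of the other coefficients.
With the change, N* = 1.6/0.0014 = 1140; it rises from 471.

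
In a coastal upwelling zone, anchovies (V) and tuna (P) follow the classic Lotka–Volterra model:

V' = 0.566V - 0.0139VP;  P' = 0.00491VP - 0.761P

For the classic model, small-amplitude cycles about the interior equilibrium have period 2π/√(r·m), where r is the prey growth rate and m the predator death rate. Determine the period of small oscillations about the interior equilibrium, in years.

T ≈ 9.57 years

Here r = 0.566 and m = 0.761, so r·m = 0.431.
ω = √0.431 = 0.656 per year, hence T = 2π/ω ≈ 9.57 years.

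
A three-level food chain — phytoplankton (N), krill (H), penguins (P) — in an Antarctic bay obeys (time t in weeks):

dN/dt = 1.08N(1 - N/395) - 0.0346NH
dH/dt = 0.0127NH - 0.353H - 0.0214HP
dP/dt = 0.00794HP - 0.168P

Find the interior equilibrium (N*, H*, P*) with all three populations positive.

N* ≈ 127, H* ≈ 21.2, P* ≈ 59

From dP/dt = 0: 0.00794H* = 0.168, so H* = 21.2.
From dN/dt = 0: 1.08(1 - N*/395) = 0.0346·21.2, giving N* = 395·(1 - 0.678) = 127.
From dH/dt = 0: 0.0127·127 - 0.353 = 0.0214P*, so P* = 1.26/0.0214 = 59.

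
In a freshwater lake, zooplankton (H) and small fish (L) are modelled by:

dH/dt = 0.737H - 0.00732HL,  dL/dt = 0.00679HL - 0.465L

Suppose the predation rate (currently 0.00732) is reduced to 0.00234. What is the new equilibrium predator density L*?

L* ≈ 315

At the interior fixed point, setting dH/dt = 0 with H > 0 fixes L* = (prey growth rate)/(HL coefficient) — independent of the other coefficients.
With the change, L* = 0.737/0.00234 = 315; it rises from 101.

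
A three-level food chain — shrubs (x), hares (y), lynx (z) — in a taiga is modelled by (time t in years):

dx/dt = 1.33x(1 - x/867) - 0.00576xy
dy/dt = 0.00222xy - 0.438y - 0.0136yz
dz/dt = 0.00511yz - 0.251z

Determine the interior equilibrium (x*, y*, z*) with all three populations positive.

From dz/dt = 0: 0.00511y* = 0.251, so y* = 49.1.
From dx/dt = 0: 1.33(1 - x*/867) = 0.00576·49.1, giving x* = 867·(1 - 0.213) = 683.
From dy/dt = 0: 0.00222·683 - 0.438 = 0.0136z*, so z* = 1.08/0.0136 = 79.2.

x* ≈ 683, y* ≈ 49.1, z* ≈ 79.2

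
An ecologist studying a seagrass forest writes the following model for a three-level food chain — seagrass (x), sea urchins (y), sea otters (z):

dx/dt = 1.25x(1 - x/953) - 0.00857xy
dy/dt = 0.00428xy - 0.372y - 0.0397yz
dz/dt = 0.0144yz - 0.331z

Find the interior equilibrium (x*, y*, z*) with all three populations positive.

From dz/dt = 0: 0.0144y* = 0.331, so y* = 23.
From dx/dt = 0: 1.25(1 - x*/953) = 0.00857·23, giving x* = 953·(1 - 0.158) = 803.
From dy/dt = 0: 0.00428·803 - 0.372 = 0.0397z*, so z* = 3.06/0.0397 = 77.2.

x* ≈ 803, y* ≈ 23, z* ≈ 77.2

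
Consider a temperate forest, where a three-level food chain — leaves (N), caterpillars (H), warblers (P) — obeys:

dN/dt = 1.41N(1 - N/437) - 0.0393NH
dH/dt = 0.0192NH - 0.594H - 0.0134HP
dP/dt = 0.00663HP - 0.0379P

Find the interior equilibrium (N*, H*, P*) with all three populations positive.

From dP/dt = 0: 0.00663H* = 0.0379, so H* = 5.72.
From dN/dt = 0: 1.41(1 - N*/437) = 0.0393·5.72, giving N* = 437·(1 - 0.159) = 367.
From dH/dt = 0: 0.0192·367 - 0.594 = 0.0134P*, so P* = 6.46/0.0134 = 482.

N* ≈ 367, H* ≈ 5.72, P* ≈ 482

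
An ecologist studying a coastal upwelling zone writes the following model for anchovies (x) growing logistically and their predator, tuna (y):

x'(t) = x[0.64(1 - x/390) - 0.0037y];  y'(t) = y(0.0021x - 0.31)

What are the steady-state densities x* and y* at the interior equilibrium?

x* ≈ 148, y* ≈ 108

From dy/dt = 0 with y > 0: 0.0021x* = 0.31, so x* = 148.
Substitute into dx/dt = 0: 0.64(1 - 148/390) = 0.0037y*.
The bracket is 0.621, giving y* = 0.398/0.0037 = 108.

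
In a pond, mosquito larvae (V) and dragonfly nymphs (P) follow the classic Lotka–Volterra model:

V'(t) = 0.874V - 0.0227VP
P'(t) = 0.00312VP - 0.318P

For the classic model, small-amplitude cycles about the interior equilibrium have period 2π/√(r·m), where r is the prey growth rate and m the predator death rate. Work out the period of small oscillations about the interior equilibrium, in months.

T ≈ 11.9 months

Here r = 0.874 and m = 0.318, so r·m = 0.278.
ω = √0.278 = 0.527 per month, hence T = 2π/ω ≈ 11.9 months.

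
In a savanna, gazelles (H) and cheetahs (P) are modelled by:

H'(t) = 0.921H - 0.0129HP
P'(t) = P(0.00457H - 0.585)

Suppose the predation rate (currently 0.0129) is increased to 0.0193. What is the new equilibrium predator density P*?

P* ≈ 47.7

At the interior fixed point, setting dH/dt = 0 with H > 0 fixes P* = (prey growth rate)/(HP coefficient) — independent of the other coefficients.
With the change, P* = 0.921/0.0193 = 47.7; it falls from 71.4.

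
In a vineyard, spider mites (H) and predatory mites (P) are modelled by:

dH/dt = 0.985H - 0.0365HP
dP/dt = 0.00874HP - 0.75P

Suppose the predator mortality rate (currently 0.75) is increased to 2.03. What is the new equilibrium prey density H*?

At the interior fixed point, setting dP/dt = 0 with P > 0 fixes H* = (predator death rate)/(HP coefficient) — independent of the other coefficients.
With the change, H* = 2.03/0.00874 = 232; it rises from 85.8.

H* ≈ 232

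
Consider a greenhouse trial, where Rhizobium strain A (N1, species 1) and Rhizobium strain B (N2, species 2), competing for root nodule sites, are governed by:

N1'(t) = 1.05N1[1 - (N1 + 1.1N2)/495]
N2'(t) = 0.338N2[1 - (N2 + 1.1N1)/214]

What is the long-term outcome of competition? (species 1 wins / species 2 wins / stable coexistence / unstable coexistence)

Compare the nullcline intercepts: K1/α12 = 495/1.1 = 450 > K2 = 214; K2/α21 = 214/1.1 = 195 < K1 = 495.
Since the inequalities point opposite ways, species 1 can invade but species 2 cannot.

species 1 excludes species 2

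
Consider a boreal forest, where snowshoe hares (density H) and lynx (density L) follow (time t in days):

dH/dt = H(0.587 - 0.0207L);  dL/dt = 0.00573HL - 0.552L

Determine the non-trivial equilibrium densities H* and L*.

H* ≈ 96.3, L* ≈ 28.4

Set dL/dt = 0 with L > 0: 0.00573H - 0.552 = 0, so H* = 0.552/0.00573 = 96.3.
Set dH/dt = 0 with H > 0: 0.587 - 0.0207L = 0, so L* = 0.587/0.0207 = 28.4.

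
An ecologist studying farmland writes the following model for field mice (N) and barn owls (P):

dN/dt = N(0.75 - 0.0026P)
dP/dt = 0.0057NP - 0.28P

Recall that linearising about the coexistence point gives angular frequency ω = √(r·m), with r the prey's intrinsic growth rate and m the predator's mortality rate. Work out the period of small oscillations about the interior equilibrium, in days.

T ≈ 13.7 days

Here r = 0.75 and m = 0.28, so r·m = 0.21.
ω = √0.21 = 0.458 per day, hence T = 2π/ω ≈ 13.7 days.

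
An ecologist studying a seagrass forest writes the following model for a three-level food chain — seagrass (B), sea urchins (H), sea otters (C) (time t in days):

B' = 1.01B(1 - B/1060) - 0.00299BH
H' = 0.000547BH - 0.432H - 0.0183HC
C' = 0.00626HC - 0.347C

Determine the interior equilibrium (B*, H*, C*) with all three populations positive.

B* ≈ 886, H* ≈ 55.4, C* ≈ 2.88

From dC/dt = 0: 0.00626H* = 0.347, so H* = 55.4.
From dB/dt = 0: 1.01(1 - B*/1060) = 0.00299·55.4, giving B* = 1060·(1 - 0.164) = 886.
From dH/dt = 0: 0.000547·886 - 0.432 = 0.0183C*, so C* = 0.0527/0.0183 = 2.88.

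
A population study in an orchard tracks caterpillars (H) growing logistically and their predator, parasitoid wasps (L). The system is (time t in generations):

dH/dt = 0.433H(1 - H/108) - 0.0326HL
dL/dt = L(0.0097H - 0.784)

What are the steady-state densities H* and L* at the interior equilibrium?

From dL/dt = 0 with L > 0: 0.0097H* = 0.784, so H* = 80.8.
Substitute into dH/dt = 0: 0.433(1 - 80.8/108) = 0.0326L*.
The bracket is 0.252, giving L* = 0.109/0.0326 = 3.34.

H* ≈ 80.8, L* ≈ 3.34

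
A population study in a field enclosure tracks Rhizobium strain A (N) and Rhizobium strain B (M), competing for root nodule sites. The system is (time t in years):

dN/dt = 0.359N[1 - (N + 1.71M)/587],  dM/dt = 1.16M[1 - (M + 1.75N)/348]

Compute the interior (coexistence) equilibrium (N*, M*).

N* ≈ 4.06, M* ≈ 341

Setting both brackets to zero gives the nullclines N + 1.71M = 587 and 1.75N + M = 348.
Substituting M = 348 - 1.75N into the first: N(1 - 1.71·1.75) = 587 - 1.71·348.
So N* = -8.08/-1.99 = 4.06, and then M* = 348 - 1.75·4.06 = 341.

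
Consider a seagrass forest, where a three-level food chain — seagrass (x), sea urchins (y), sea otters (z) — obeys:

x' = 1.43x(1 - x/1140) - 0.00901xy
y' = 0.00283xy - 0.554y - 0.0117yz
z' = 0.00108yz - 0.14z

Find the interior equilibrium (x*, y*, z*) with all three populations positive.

From dz/dt = 0: 0.00108y* = 0.14, so y* = 130.
From dx/dt = 0: 1.43(1 - x*/1140) = 0.00901·130, giving x* = 1140·(1 - 0.817) = 209.
From dy/dt = 0: 0.00283·209 - 0.554 = 0.0117z*, so z* = 0.0372/0.0117 = 3.18.

x* ≈ 209, y* ≈ 130, z* ≈ 3.18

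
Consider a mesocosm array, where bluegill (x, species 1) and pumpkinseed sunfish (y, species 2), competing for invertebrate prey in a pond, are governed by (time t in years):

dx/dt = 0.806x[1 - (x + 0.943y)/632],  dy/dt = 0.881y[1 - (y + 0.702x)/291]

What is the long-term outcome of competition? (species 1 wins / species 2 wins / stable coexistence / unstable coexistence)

species 1 excludes species 2

Compare the nullcline intercepts: K1/α12 = 632/0.943 = 670 > K2 = 291; K2/α21 = 291/0.702 = 415 < K1 = 632.
Since the inequalities point opposite ways, species 1 can invade but species 2 cannot.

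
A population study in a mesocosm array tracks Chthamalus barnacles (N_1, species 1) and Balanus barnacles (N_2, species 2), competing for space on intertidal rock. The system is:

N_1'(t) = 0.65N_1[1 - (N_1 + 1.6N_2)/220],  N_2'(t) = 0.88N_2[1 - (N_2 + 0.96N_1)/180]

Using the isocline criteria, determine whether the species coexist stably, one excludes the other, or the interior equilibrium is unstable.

Compare the nullcline intercepts: K1/α12 = 220/1.6 = 138 < K2 = 180; K2/α21 = 180/0.96 = 188 < K1 = 220.
Since both are reversed, neither can invade when rare; the interior point is a saddle.

unstable coexistence (outcome depends on initial conditions)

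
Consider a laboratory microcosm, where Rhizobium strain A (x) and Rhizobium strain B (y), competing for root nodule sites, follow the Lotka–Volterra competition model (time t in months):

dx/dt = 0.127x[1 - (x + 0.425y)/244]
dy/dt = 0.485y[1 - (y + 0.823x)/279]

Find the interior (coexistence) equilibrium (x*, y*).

Setting both brackets to zero gives the nullclines x + 0.425y = 244 and 0.823x + y = 279.
Substituting y = 279 - 0.823x into the first: x(1 - 0.425·0.823) = 244 - 0.425·279.
So x* = 125/0.65 = 193, and then y* = 279 - 0.823·193 = 120.

x* ≈ 193, y* ≈ 120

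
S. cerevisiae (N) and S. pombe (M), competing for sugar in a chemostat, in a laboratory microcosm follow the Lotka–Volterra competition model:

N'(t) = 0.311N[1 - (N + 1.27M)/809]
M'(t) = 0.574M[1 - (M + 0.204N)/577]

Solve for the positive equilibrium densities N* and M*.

N* ≈ 103, M* ≈ 556

Setting both brackets to zero gives the nullclines N + 1.27M = 809 and 0.204N + M = 577.
Substituting M = 577 - 0.204N into the first: N(1 - 1.27·0.204) = 809 - 1.27·577.
So N* = 76.2/0.741 = 103, and then M* = 577 - 0.204·103 = 556.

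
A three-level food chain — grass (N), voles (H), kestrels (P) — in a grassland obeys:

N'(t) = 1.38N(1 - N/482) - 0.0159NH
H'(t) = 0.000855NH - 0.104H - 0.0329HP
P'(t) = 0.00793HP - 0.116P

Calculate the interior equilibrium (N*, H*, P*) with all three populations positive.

From dP/dt = 0: 0.00793H* = 0.116, so H* = 14.6.
From dN/dt = 0: 1.38(1 - N*/482) = 0.0159·14.6, giving N* = 482·(1 - 0.169) = 401.
From dH/dt = 0: 0.000855·401 - 0.104 = 0.0329P*, so P* = 0.239/0.0329 = 7.25.

N* ≈ 401, H* ≈ 14.6, P* ≈ 7.25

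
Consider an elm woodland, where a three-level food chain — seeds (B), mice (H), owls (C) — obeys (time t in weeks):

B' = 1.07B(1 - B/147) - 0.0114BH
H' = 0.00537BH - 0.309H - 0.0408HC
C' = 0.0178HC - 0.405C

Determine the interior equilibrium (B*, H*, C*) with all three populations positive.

From dC/dt = 0: 0.0178H* = 0.405, so H* = 22.8.
From dB/dt = 0: 1.07(1 - B*/147) = 0.0114·22.8, giving B* = 147·(1 - 0.242) = 111.
From dH/dt = 0: 0.00537·111 - 0.309 = 0.0408C*, so C* = 0.289/0.0408 = 7.08.

B* ≈ 111, H* ≈ 22.8, C* ≈ 7.08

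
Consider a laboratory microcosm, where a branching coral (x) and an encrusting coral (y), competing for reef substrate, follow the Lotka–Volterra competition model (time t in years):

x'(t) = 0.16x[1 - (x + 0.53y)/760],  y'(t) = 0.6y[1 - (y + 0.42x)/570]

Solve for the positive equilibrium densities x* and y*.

Setting both brackets to zero gives the nullclines x + 0.53y = 760 and 0.42x + y = 570.
Substituting y = 570 - 0.42x into the first: x(1 - 0.53·0.42) = 760 - 0.53·570.
So x* = 458/0.777 = 589, and then y* = 570 - 0.42·589 = 323.

x* ≈ 589, y* ≈ 323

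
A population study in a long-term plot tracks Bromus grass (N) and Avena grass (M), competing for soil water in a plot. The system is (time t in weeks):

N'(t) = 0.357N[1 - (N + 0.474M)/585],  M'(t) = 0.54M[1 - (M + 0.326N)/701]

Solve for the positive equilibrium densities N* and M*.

Setting both brackets to zero gives the nullclines N + 0.474M = 585 and 0.326N + M = 701.
Substituting M = 701 - 0.326N into the first: N(1 - 0.474·0.326) = 585 - 0.474·701.
So N* = 253/0.845 = 299, and then M* = 701 - 0.326·299 = 604.

N* ≈ 299, M* ≈ 604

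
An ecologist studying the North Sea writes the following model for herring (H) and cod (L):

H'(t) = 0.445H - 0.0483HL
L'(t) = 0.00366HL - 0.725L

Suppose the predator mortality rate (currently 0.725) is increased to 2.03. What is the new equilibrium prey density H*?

H* ≈ 555

At the interior fixed point, setting dL/dt = 0 with L > 0 fixes H* = (predator death rate)/(HL coefficient) — independent of the other coefficients.
With the change, H* = 2.03/0.00366 = 555; it rises from 198.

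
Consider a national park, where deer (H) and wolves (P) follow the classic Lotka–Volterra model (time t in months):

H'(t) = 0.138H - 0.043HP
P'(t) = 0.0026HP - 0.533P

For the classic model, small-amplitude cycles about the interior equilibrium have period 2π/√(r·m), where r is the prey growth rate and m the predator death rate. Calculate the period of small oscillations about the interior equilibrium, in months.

T ≈ 23.2 months

Here r = 0.138 and m = 0.533, so r·m = 0.0736.
ω = √0.0736 = 0.271 per month, hence T = 2π/ω ≈ 23.2 months.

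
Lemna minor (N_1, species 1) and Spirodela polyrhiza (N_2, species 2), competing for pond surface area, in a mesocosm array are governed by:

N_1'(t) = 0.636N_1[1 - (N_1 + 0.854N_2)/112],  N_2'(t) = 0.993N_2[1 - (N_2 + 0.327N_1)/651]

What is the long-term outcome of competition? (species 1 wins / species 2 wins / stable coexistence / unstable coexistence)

species 2 excludes species 1

Compare the nullcline intercepts: K1/α12 = 112/0.854 = 131 < K2 = 651; K2/α21 = 651/0.327 = 1990 > K1 = 112.
Since the inequalities point opposite ways, species 2 can invade but species 1 cannot.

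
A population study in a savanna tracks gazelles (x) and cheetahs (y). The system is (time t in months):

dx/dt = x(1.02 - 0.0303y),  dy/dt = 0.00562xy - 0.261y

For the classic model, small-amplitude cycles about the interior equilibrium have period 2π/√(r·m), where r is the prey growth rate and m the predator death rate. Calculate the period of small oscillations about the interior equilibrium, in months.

T ≈ 12.2 months

Here r = 1.02 and m = 0.261, so r·m = 0.266.
ω = √0.266 = 0.516 per month, hence T = 2π/ω ≈ 12.2 months.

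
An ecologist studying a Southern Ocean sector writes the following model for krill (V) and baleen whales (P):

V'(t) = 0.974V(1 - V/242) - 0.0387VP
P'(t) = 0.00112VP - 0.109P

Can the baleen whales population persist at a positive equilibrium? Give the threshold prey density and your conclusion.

The predator equation gives dP/dt > 0 only when V > 0.109/0.00112 = 97.3.
Without the predator, V → K = 242. Since 242 > 97.3, the predator can invade and persist.

Threshold V = 97.3; K > 97.3, so yes, the predator persists.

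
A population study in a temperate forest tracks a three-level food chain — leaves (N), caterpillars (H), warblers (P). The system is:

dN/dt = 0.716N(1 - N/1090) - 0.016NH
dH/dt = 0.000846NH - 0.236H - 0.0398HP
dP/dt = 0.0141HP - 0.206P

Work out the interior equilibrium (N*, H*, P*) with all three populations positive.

From dP/dt = 0: 0.0141H* = 0.206, so H* = 14.6.
From dN/dt = 0: 0.716(1 - N*/1090) = 0.016·14.6, giving N* = 1090·(1 - 0.326) = 734.
From dH/dt = 0: 0.000846·734 - 0.236 = 0.0398P*, so P* = 0.385/0.0398 = 9.68.

N* ≈ 734, H* ≈ 14.6, P* ≈ 9.68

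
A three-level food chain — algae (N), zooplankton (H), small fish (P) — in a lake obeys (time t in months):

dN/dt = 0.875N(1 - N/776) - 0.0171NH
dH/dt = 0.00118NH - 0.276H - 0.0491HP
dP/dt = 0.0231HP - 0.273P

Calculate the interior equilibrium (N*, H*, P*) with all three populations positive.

N* ≈ 597, H* ≈ 11.8, P* ≈ 8.72

From dP/dt = 0: 0.0231H* = 0.273, so H* = 11.8.
From dN/dt = 0: 0.875(1 - N*/776) = 0.0171·11.8, giving N* = 776·(1 - 0.231) = 597.
From dH/dt = 0: 0.00118·597 - 0.276 = 0.0491P*, so P* = 0.428/0.0491 = 8.72.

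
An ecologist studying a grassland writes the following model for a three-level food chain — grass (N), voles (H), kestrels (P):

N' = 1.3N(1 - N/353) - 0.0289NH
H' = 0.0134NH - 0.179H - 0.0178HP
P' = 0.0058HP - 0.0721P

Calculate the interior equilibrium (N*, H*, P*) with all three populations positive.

N* ≈ 255, H* ≈ 12.4, P* ≈ 182

From dP/dt = 0: 0.0058H* = 0.0721, so H* = 12.4.
From dN/dt = 0: 1.3(1 - N*/353) = 0.0289·12.4, giving N* = 353·(1 - 0.276) = 255.
From dH/dt = 0: 0.0134·255 - 0.179 = 0.0178P*, so P* = 3.24/0.0178 = 182.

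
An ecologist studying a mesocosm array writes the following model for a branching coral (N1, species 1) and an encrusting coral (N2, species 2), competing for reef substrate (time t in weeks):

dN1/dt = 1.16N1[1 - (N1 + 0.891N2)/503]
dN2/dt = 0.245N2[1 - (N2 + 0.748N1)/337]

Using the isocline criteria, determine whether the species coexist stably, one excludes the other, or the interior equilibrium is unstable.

species 1 excludes species 2

Compare the nullcline intercepts: K1/α12 = 503/0.891 = 565 > K2 = 337; K2/α21 = 337/0.748 = 451 < K1 = 503.
Since the inequalities point opposite ways, species 1 can invade but species 2 cannot.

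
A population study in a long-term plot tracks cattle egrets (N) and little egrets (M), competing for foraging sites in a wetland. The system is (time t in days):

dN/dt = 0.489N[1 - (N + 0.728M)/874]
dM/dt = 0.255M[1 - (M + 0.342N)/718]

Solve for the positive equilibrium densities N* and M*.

N* ≈ 468, M* ≈ 558

Setting both brackets to zero gives the nullclines N + 0.728M = 874 and 0.342N + M = 718.
Substituting M = 718 - 0.342N into the first: N(1 - 0.728·0.342) = 874 - 0.728·718.
So N* = 351/0.751 = 468, and then M* = 718 - 0.342·468 = 558.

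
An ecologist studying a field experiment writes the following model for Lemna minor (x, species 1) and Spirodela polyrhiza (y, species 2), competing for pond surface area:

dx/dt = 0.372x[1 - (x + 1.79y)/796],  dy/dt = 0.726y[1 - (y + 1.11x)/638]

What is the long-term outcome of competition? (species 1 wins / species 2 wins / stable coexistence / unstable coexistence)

unstable coexistence (outcome depends on initial conditions)

Compare the nullcline intercepts: K1/α12 = 796/1.79 = 445 < K2 = 638; K2/α21 = 638/1.11 = 575 < K1 = 796.
Since both are reversed, neither can invade when rare; the interior point is a saddle.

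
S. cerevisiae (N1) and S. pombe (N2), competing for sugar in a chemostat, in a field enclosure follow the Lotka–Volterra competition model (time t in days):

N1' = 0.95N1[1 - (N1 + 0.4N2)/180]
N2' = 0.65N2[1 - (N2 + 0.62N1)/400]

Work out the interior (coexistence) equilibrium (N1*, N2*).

N1* ≈ 26.6, N2* ≈ 384

Setting both brackets to zero gives the nullclines N1 + 0.4N2 = 180 and 0.62N1 + N2 = 400.
Substituting N2 = 400 - 0.62N1 into the first: N1(1 - 0.4·0.62) = 180 - 0.4·400.
So N1* = 20/0.752 = 26.6, and then N2* = 400 - 0.62·26.6 = 384.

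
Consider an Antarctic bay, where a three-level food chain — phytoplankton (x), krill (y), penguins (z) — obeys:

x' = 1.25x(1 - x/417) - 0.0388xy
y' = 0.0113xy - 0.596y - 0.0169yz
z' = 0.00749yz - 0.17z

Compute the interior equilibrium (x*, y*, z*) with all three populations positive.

From dz/dt = 0: 0.00749y* = 0.17, so y* = 22.7.
From dx/dt = 0: 1.25(1 - x*/417) = 0.0388·22.7, giving x* = 417·(1 - 0.705) = 123.
From dy/dt = 0: 0.0113·123 - 0.596 = 0.0169z*, so z* = 0.796/0.0169 = 47.1.

x* ≈ 123, y* ≈ 22.7, z* ≈ 47.1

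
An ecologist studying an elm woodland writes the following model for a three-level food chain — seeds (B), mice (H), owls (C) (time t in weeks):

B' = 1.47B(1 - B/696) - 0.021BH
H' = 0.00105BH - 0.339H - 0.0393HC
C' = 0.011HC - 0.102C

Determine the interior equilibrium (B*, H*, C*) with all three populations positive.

From dC/dt = 0: 0.011H* = 0.102, so H* = 9.27.
From dB/dt = 0: 1.47(1 - B*/696) = 0.021·9.27, giving B* = 696·(1 - 0.132) = 604.
From dH/dt = 0: 0.00105·604 - 0.339 = 0.0393C*, so C* = 0.295/0.0393 = 7.51.

B* ≈ 604, H* ≈ 9.27, C* ≈ 7.51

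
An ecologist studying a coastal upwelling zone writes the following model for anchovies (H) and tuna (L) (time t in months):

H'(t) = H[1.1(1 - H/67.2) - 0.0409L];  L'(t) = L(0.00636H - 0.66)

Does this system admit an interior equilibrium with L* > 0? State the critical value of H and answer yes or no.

The predator equation gives dL/dt > 0 only when H > 0.66/0.00636 = 104.
Without the predator, H → K = 67.2. Since 67.2 < 104, the predator cannot invade.

Threshold H = 104; K < 104, so no, the predator goes extinct.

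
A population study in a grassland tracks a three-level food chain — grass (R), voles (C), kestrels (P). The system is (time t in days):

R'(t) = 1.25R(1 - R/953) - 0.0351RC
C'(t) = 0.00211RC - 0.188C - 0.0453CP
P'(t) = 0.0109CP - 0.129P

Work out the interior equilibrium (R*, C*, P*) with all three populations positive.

R* ≈ 636, C* ≈ 11.8, P* ≈ 25.5

From dP/dt = 0: 0.0109C* = 0.129, so C* = 11.8.
From dR/dt = 0: 1.25(1 - R*/953) = 0.0351·11.8, giving R* = 953·(1 - 0.332) = 636.
From dC/dt = 0: 0.00211·636 - 0.188 = 0.0453P*, so P* = 1.15/0.0453 = 25.5.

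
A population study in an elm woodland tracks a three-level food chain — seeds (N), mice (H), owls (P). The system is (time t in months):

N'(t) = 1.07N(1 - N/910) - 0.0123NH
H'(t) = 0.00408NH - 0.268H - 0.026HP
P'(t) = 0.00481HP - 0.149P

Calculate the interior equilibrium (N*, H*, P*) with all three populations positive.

N* ≈ 586, H* ≈ 31, P* ≈ 81.6

From dP/dt = 0: 0.00481H* = 0.149, so H* = 31.
From dN/dt = 0: 1.07(1 - N*/910) = 0.0123·31, giving N* = 910·(1 - 0.356) = 586.
From dH/dt = 0: 0.00408·586 - 0.268 = 0.026P*, so P* = 2.12/0.026 = 81.6.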